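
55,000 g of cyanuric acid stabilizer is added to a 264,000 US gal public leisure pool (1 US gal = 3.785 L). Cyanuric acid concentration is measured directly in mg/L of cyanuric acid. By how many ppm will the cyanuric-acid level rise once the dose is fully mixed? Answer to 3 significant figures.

55.0 ppm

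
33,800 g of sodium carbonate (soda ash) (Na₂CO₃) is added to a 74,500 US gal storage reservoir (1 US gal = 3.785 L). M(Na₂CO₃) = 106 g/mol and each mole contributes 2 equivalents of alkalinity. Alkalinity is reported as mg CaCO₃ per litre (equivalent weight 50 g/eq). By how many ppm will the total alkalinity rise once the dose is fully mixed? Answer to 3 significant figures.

113 ppm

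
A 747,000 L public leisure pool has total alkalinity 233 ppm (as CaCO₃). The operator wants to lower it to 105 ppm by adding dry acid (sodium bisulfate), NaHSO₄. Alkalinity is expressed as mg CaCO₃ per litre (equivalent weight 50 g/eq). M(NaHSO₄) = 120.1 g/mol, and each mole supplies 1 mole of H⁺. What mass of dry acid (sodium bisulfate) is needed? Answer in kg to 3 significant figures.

230 kg

Alkalinity to neutralize: (233 − 105) = 128 mg/L as CaCO₃ × 747,000 L = 95,620 g as CaCO₃.
Equivalents of H⁺ required: 95,620 ÷ 50 g/eq = 1912 eq = 1912 mol NaHSO₄.
Mass of NaHSO₄: 1912 × 120.1 = 229,700 g.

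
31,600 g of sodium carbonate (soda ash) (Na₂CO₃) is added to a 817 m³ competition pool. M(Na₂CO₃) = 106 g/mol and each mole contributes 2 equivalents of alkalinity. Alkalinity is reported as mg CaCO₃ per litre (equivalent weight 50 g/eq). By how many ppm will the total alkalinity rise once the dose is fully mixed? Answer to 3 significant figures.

36.5 ppm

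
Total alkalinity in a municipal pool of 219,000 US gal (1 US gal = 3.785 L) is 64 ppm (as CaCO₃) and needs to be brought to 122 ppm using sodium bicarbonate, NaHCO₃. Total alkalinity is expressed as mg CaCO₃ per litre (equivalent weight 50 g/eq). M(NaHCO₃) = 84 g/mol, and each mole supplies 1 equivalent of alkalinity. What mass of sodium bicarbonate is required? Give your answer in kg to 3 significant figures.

80.8 kg

Volume: 219,000 US gal × 3.785 L/gal = 828,915 L.
Alkalinity to add: (122 − 64) = 58 mg/L as CaCO₃ × 828,915 L = 48,080 g as CaCO₃.
Equivalents: 48,080 g ÷ 50 g/eq = 961.5 eq.
NaHCO₃ supplies 1 eq per mole → 961.5 mol.
Mass: 961.5 mol × 84 g/mol = 80,770 g.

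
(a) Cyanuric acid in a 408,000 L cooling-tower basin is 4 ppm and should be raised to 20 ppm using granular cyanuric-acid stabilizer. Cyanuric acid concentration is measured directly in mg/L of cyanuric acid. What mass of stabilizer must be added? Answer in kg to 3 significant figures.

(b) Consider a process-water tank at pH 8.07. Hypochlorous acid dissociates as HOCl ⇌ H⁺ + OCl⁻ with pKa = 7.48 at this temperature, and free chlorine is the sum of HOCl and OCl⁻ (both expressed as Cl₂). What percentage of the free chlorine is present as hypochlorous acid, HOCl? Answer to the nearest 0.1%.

(a) CYA to add: (20 − 4) = 16 mg/L × 408,000 L = 6528 g cyanuric acid.

(b) [OCl⁻]/[HOCl] = 10^(pH − pKa) = 10^(8.07 − 7.48) = 10^0.59 = 3.89.
(b) Fraction as HOCl = 1 / (1 + 3.89) = 0.2045.

(a) 6.53 kg; (b) 20.4%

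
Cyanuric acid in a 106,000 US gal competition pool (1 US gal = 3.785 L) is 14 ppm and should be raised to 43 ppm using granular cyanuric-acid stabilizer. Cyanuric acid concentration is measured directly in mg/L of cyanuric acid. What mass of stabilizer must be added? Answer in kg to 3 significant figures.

11.6 kg

Volume: 106,000 US gal × 3.785 L/gal = 401,210 L.
CYA to add: (43 − 14) = 29 mg/L × 401,210 L = 11,640 g cyanuric acid.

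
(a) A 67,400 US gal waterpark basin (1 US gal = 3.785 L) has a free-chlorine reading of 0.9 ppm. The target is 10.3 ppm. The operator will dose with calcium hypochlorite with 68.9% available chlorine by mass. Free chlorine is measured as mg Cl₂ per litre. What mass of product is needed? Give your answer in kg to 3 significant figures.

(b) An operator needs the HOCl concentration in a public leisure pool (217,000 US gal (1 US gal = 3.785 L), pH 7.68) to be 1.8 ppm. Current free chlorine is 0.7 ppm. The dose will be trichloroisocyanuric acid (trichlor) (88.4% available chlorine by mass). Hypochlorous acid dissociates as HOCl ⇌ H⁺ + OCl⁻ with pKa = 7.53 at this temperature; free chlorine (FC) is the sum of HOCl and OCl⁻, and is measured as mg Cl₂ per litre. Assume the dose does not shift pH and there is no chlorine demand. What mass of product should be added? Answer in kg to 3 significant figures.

(a) Volume: 67,400 US gal × 3.785 L/gal = 255,109 L.
(a) Chlorine deficit: 10.3 − 0.9 = 9.4 ppm = 9.4 mg/L as Cl₂.
(a) Cl₂ equivalent needed: 9.4 mg/L × 255,109 L = 2,398,000 mg = 2398 g.
(a) Product at 68.9% available chlorine: 2398 / 0.689 = 3480 g.

(b) Volume: 217,000 US gal × 3.785 L/gal = 821,345 L.
(b) [OCl⁻]/[HOCl] = 10^(pH − pKa) = 10^(7.68 − 7.53) = 1.413; fraction as HOCl = 1/(1 + 1.413) = 0.4145.
(b) Free chlorine required for 1.8 ppm HOCl: 1.8 / 0.4145 = 4.343 ppm.
(b) FC to add: 4.343 − 0.7 = 3.643 mg/L as Cl₂.
(b) Cl₂ equivalent: 3.643 mg/L × 821,345 L = 2992 g.
(b) Product at 88.4% available Cl: 2992 / 0.884 = 3384 g.

(a) 3.48 kg; (b) 3.38 kg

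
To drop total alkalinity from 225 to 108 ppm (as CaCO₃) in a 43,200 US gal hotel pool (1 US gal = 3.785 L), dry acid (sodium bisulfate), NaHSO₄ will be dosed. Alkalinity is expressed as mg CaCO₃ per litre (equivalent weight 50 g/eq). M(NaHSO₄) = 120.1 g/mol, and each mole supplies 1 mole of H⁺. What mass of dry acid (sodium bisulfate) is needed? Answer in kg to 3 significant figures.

46.0 kg

Volume: 43,200 US gal × 3.785 L/gal = 163,512 L.
Alkalinity to neutralize: (225 − 108) = 117 mg/L as CaCO₃ × 163,512 L = 19,130 g as CaCO₃.
Equivalents of H⁺ required: 19,130 ÷ 50 g/eq = 382.6 eq = 382.6 mol NaHSO₄.
Mass of NaHSO₄: 382.6 × 120.1 = 45,950 g.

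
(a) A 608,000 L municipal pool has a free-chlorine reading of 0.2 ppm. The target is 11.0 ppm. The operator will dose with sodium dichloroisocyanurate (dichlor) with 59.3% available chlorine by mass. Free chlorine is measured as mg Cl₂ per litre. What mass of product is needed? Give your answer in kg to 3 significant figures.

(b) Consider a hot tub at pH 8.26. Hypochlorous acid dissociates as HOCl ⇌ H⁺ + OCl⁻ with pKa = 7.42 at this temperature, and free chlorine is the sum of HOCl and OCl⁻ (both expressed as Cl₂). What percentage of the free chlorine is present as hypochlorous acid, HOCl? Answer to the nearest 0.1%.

(a) Chlorine deficit: 11.0 − 0.2 = 10.8 ppm = 10.8 mg/L as Cl₂.
(a) Cl₂ equivalent needed: 10.8 mg/L × 608,000 L = 6,566,000 mg = 6566 g.
(a) Product at 59.3% available chlorine: 6566 / 0.593 = 11,070 g.

(b) [OCl⁻]/[HOCl] = 10^(pH − pKa) = 10^(8.26 − 7.42) = 10^0.84 = 6.918.
(b) Fraction as HOCl = 1 / (1 + 6.918) = 0.1263.

(a) 11.1 kg; (b) 12.6%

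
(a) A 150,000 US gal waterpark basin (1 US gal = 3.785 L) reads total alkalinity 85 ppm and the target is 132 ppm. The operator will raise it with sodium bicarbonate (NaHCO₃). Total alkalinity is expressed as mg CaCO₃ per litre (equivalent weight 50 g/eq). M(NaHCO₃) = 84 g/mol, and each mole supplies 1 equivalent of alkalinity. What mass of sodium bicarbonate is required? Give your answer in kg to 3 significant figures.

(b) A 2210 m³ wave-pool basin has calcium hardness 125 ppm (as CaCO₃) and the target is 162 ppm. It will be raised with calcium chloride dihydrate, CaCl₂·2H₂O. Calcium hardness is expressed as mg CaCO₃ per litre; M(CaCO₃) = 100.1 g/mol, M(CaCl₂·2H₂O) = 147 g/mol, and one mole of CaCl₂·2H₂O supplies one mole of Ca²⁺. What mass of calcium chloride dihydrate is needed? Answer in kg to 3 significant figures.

(a) Volume: 150,000 US gal × 3.785 L/gal = 567,750 L.
(a) Alkalinity to add: (132 − 85) = 47 mg/L as CaCO₃ × 567,750 L = 26,680 g as CaCO₃.
(a) Equivalents: 26,680 g ÷ 50 g/eq = 533.7 eq.
(a) NaHCO₃ supplies 1 eq per mole → 533.7 mol.
(a) Mass: 533.7 mol × 84 g/mol = 44,830 g.

(b) Volume: 2210 m³ = 2,210,000 L.
(b) Hardness to add: (162 − 125) = 37 mg/L as CaCO₃ × 2,210,000 L = 81,770 g as CaCO₃.
(b) Moles of Ca²⁺ (1 mol Ca²⁺ ≡ 1 mol CaCO₃): 81,770 / 100.1 g/mol = 816.9 mol.
(b) Mass of CaCl₂·2H₂O: 816.9 × 147 = 120,100 g.

(a) 44.8 kg; (b) 120 kg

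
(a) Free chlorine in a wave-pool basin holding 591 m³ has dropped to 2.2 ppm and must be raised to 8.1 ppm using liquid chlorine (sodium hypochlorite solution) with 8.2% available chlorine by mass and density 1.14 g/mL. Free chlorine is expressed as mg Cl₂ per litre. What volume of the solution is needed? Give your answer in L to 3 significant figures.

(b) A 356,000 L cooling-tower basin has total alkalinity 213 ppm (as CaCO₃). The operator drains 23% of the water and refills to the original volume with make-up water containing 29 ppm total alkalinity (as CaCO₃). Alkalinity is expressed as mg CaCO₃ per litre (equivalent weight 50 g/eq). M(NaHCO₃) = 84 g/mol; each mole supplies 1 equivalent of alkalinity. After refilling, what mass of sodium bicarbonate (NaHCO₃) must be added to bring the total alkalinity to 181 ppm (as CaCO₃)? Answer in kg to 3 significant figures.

(a) Volume: 591 m³ = 591,000 L.
(a) Chlorine deficit: 8.1 − 2.2 = 5.9 ppm = 5.9 mg/L as Cl₂.
(a) Cl₂ equivalent needed: 5.9 mg/L × 591,000 L = 3,487,000 mg = 3487 g.
(a) Product at 8.2% available chlorine: 3487 / 0.082 = 42,520 g.
(a) Volume at density 1.14 g/mL: 42,520 g ÷ 1.14 g/mL = 37,300 mL.

(b) After draining 23% and refilling: 213 × 0.77 + 29 × 0.23 = 170.68 ppm.
(b) Deficit to target: 181 − 170.68 = 10.32 mg/L.
(b) As CaCO₃: 10.32 mg/L × 356,000 L = 3674 g; ÷ 50 g/eq ÷ 1 = 73.48 mol NaHCO₃.
(b) Mass: 73.48 × 84 = 6172 g.

(a) 37.3 L; (b) 6.17 kg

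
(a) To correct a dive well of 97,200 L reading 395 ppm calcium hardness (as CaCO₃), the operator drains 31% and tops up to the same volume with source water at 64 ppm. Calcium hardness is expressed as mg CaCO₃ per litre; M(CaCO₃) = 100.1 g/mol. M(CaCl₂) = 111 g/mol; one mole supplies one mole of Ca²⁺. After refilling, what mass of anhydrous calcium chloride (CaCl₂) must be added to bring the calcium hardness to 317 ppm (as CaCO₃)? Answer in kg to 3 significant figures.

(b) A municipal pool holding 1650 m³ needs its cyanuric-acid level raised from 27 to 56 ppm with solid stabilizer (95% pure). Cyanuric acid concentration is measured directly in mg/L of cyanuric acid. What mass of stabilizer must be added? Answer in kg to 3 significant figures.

(a) After draining 31% and refilling: 395 × 0.69 + 64 × 0.31 = 292.39 ppm.
(a) Deficit to target: 317 − 292.39 = 24.61 mg/L.
(a) As CaCO₃: 24.61 mg/L × 97,200 L = 2392 g; ÷ 100.1 = 23.9 mol Ca²⁺.
(a) Mass: 23.9 × 111 = 2653 g.

(b) Volume: 1650 m³ = 1,650,000 L.
(b) CYA to add: (56 − 27) = 29 mg/L × 1,650,000 L = 47,850 g cyanuric acid.
(b) At 95% purity: 47,850 / 0.95 = 50,370 g product.

(a) 2.65 kg; (b) 50.4 kg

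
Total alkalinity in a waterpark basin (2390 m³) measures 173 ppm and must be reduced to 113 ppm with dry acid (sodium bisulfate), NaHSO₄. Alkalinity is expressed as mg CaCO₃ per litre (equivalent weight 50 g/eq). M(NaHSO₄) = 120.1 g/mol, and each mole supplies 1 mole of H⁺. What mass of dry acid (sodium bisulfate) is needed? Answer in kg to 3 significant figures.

344 kg

Volume: 2390 m³ = 2,390,000 L.
Alkalinity to neutralize: (173 − 113) = 60 mg/L as CaCO₃ × 2,390,000 L = 143,400 g as CaCO₃.
Equivalents of H⁺ required: 143,400 ÷ 50 g/eq = 2868 eq = 2868 mol NaHSO₄.
Mass of NaHSO₄: 2868 × 120.1 = 344,400 g.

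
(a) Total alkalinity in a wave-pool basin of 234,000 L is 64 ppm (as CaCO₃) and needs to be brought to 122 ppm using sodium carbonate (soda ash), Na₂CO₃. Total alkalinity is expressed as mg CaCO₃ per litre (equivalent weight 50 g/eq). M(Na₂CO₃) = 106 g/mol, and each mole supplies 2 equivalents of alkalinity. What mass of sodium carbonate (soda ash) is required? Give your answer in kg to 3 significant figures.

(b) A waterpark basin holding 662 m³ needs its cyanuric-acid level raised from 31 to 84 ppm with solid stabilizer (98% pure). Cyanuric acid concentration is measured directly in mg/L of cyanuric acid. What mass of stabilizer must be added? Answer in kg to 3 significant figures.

(a) 14.4 kg; (b) 35.8 kg

(a) Alkalinity to add: (122 − 64) = 58 mg/L as CaCO₃ × 234,000 L = 13,570 g as CaCO₃.
(a) Equivalents: 13,570 g ÷ 50 g/eq = 271.4 eq.
(a) Each mole of Na₂CO₃ supplies 2 eq, so 271.4 / 2 = 135.7 mol.
(a) Mass: 135.7 mol × 106 g/mol = 14,390 g.

(b) Volume: 662 m³ = 662,000 L.
(b) CYA to add: (84 − 31) = 53 mg/L × 662,000 L = 35,090 g cyanuric acid.
(b) At 98% purity: 35,090 / 0.98 = 35,800 g product.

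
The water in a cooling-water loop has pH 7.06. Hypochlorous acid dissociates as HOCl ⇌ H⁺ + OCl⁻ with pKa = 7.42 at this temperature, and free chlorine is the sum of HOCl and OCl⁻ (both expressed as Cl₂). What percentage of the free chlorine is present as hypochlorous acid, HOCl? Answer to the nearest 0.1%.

69.6%

[OCl⁻]/[HOCl] = 10^(pH − pKa) = 10^(7.06 − 7.42) = 10^-0.36 = 0.4365.
Fraction as HOCl = 1 / (1 + 0.4365) = 0.6961.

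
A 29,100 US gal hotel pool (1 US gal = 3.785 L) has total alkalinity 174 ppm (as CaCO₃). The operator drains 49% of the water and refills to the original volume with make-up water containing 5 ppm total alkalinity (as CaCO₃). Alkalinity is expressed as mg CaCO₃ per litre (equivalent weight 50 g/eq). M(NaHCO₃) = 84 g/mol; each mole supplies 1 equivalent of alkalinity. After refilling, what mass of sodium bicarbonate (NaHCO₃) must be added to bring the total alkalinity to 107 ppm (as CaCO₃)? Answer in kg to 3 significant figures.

Volume: 29,100 US gal × 3.785 L/gal = 110,144 L.
After draining 49% and refilling: 174 × 0.51 + 5 × 0.49 = 91.19 ppm.
Deficit to target: 107 − 91.19 = 15.81 mg/L.
As CaCO₃: 15.81 mg/L × 110,144 L = 1741 g; ÷ 50 g/eq ÷ 1 = 34.83 mol NaHCO₃.
Mass: 34.83 × 84 = 2925 g.

2.93 kg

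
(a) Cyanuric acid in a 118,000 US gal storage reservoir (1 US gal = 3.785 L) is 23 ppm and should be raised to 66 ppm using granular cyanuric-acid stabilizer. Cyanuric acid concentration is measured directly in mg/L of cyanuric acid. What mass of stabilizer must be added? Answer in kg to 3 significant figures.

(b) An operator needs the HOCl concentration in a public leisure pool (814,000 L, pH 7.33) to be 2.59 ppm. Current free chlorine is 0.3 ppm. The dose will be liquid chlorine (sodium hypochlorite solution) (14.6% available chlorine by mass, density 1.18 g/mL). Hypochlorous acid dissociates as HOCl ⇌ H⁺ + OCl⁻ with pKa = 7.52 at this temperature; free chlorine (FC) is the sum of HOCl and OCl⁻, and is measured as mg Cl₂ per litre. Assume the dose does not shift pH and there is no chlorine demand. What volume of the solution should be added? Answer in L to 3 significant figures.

(a) 19.2 kg; (b) 18.7 L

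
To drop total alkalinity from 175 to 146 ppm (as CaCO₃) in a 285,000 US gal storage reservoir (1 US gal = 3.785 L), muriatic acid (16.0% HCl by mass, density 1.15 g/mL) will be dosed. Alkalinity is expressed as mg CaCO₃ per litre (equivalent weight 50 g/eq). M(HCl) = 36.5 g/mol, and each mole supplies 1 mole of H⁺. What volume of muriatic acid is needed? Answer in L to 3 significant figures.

Volume: 285,000 US gal × 3.785 L/gal = 1,078,725 L.
Alkalinity to neutralize: (175 − 146) = 29 mg/L as CaCO₃ × 1,078,725 L = 31,280 g as CaCO₃.
Equivalents of H⁺ required: 31,280 ÷ 50 g/eq = 625.7 eq = 625.7 mol HCl.
Mass of HCl: 625.7 × 36.5 = 22,840 g.
Mass of 16.0% solution: 22,840 / 0.16 = 142,700 g.
Volume: 142,700 g ÷ 1.15 g/mL = 124,100 mL.

124 L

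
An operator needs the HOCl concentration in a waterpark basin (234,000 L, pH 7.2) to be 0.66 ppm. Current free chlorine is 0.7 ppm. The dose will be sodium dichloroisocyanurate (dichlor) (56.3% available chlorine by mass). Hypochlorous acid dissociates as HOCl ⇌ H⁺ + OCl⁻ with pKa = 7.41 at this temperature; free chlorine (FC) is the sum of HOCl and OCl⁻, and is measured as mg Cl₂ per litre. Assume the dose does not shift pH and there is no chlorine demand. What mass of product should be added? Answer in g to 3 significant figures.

[OCl⁻]/[HOCl] = 10^(pH − pKa) = 10^(7.2 − 7.41) = 0.6166; fraction as HOCl = 1/(1 + 0.6166) = 0.6186.
Free chlorine required for 0.66 ppm HOCl: 0.66 / 0.6186 = 1.067 ppm.
FC to add: 1.067 − 0.7 = 0.367 mg/L as Cl₂.
Cl₂ equivalent: 0.367 mg/L × 234,000 L = 85.87 g.
Product at 56.3% available Cl: 85.87 / 0.563 = 152.5 g.

153 g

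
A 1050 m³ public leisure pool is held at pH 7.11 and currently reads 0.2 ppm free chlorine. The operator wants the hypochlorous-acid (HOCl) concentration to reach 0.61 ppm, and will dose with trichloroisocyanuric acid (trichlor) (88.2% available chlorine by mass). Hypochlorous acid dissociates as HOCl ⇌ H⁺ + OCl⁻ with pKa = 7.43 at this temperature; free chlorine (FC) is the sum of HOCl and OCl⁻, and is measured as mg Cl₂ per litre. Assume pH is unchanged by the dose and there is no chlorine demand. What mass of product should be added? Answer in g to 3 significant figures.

Volume: 1050 m³ = 1,050,000 L.
[OCl⁻]/[HOCl] = 10^(pH − pKa) = 10^(7.11 − 7.43) = 0.4786; fraction as HOCl = 1/(1 + 0.4786) = 0.6763.
Free chlorine required for 0.61 ppm HOCl: 0.61 / 0.6763 = 0.902 ppm.
FC to add: 0.902 − 0.2 = 0.702 mg/L as Cl₂.
Cl₂ equivalent: 0.702 mg/L × 1,050,000 L = 737.1 g.
Product at 88.2% available Cl: 737.1 / 0.882 = 835.7 g.

836 g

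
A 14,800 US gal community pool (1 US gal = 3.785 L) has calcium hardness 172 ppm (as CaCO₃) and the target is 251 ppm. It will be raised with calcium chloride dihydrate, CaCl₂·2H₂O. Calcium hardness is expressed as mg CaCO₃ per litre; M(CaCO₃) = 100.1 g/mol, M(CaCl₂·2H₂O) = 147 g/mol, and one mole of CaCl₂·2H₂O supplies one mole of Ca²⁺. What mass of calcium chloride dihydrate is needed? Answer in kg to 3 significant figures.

Volume: 14,800 US gal × 3.785 L/gal = 56,018 L.
Hardness to add: (251 − 172) = 79 mg/L as CaCO₃ × 56,018 L = 4425 g as CaCO₃.
Moles of Ca²⁺ (1 mol Ca²⁺ ≡ 1 mol CaCO₃): 4425 / 100.1 g/mol = 44.21 mol.
Mass of CaCl₂·2H₂O: 44.21 × 147 = 6499 g.

6.50 kg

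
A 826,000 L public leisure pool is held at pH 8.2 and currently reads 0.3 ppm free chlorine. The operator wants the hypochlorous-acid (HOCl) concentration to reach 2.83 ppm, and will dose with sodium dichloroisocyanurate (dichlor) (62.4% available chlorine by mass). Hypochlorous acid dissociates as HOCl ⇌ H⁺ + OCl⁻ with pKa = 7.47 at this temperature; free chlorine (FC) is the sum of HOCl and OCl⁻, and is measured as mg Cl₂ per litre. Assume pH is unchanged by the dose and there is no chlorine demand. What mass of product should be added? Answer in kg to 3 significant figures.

23.5 kg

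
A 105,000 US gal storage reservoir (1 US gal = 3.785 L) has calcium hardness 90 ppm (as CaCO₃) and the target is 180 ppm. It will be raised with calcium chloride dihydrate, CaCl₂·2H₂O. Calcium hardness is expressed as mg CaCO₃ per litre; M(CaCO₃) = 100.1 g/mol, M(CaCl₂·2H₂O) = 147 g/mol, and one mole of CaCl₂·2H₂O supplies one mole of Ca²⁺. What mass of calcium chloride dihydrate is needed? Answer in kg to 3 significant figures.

Volume: 105,000 US gal × 3.785 L/gal = 397,425 L.
Hardness to add: (180 − 90) = 90 mg/L as CaCO₃ × 397,425 L = 35,770 g as CaCO₃.
Moles of Ca²⁺ (1 mol Ca²⁺ ≡ 1 mol CaCO₃): 35,770 / 100.1 g/mol = 357.3 mol.
Mass of CaCl₂·2H₂O: 357.3 × 147 = 52,530 g.

52.5 kg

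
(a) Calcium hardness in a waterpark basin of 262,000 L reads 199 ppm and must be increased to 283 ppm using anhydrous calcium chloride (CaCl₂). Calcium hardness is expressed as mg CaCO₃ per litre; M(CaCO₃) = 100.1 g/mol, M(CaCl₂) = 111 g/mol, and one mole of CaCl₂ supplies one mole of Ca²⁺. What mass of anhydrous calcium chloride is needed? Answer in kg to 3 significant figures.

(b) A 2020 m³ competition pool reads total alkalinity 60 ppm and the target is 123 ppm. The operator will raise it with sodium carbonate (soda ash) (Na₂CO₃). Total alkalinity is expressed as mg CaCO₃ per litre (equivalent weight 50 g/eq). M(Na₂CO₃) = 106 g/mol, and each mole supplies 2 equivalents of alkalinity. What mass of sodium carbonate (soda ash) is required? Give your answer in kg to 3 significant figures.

(a) 24.4 kg; (b) 135 kg

(a) Hardness to add: (283 − 199) = 84 mg/L as CaCO₃ × 262,000 L = 22,010 g as CaCO₃.
(a) Moles of Ca²⁺ (1 mol Ca²⁺ ≡ 1 mol CaCO₃): 22,010 / 100.1 g/mol = 219.9 mol.
(a) Mass of CaCl₂: 219.9 × 111 = 24,400 g.

(b) Volume: 2020 m³ = 2,020,000 L.
(b) Alkalinity to add: (123 − 60) = 63 mg/L as CaCO₃ × 2,020,000 L = 127,300 g as CaCO₃.
(b) Equivalents: 127,300 g ÷ 50 g/eq = 2545 eq.
(b) Each mole of Na₂CO₃ supplies 2 eq, so 2545 / 2 = 1273 mol.
(b) Mass: 1273 mol × 106 g/mol = 134,900 g.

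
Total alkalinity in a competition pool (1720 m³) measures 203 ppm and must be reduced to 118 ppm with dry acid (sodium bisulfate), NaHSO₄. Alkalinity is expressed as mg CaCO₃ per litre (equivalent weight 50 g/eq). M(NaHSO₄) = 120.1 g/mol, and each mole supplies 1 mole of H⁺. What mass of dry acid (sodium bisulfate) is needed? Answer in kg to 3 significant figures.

351 kg

Volume: 1720 m³ = 1,720,000 L.
Alkalinity to neutralize: (203 − 118) = 85 mg/L as CaCO₃ × 1,720,000 L = 146,200 g as CaCO₃.
Equivalents of H⁺ required: 146,200 ÷ 50 g/eq = 2924 eq = 2924 mol NaHSO₄.
Mass of NaHSO₄: 2924 × 120.1 = 351,200 g.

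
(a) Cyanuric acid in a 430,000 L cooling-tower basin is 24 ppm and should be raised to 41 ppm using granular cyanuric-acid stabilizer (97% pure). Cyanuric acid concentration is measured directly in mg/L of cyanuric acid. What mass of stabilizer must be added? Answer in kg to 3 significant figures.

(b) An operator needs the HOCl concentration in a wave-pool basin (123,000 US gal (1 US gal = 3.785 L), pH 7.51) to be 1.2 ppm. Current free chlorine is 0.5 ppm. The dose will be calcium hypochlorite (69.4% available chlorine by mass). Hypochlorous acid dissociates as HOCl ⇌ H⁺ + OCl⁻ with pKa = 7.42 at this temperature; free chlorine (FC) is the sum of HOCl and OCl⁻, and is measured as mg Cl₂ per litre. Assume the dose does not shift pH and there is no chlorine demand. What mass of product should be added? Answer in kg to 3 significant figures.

(a) 7.54 kg; (b) 1.46 kg

(a) CYA to add: (41 − 24) = 17 mg/L × 430,000 L = 7310 g cyanuric acid.
(a) At 97% purity: 7310 / 0.97 = 7536 g product.

(b) Volume: 123,000 US gal × 3.785 L/gal = 465,555 L.
(b) [OCl⁻]/[HOCl] = 10^(pH − pKa) = 10^(7.51 − 7.42) = 1.23; fraction as HOCl = 1/(1 + 1.23) = 0.4484.
(b) Free chlorine required for 1.2 ppm HOCl: 1.2 / 0.4484 = 2.676 ppm.
(b) FC to add: 2.676 − 0.5 = 2.176 mg/L as Cl₂.
(b) Cl₂ equivalent: 2.176 mg/L × 465,555 L = 1013 g.
(b) Product at 69.4% available Cl: 1013 / 0.694 = 1460 g.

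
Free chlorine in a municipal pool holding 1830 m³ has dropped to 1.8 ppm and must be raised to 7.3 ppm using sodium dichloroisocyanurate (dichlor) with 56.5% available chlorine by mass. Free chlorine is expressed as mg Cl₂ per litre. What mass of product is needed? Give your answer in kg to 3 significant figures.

Volume: 1830 m³ = 1,830,000 L.
Chlorine deficit: 7.3 − 1.8 = 5.5 ppm = 5.5 mg/L as Cl₂.
Cl₂ equivalent needed: 5.5 mg/L × 1,830,000 L = 10,060,000 mg = 10,060 g.
Product at 56.5% available chlorine: 10,060 / 0.565 = 17,810 g.

17.8 kg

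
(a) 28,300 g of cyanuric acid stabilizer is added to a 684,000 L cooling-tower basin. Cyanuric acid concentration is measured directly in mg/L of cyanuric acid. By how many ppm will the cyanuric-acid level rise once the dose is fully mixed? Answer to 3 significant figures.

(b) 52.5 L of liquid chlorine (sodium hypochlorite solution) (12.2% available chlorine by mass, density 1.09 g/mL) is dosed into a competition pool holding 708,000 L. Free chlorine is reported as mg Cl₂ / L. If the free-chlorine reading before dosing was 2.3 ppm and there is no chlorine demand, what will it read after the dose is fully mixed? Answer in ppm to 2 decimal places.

(a) Rise: 28,300 g / 684,000 L × 1000 = 41.37 mg/L.

(b) Mass of solution: 52.5 L × 1000 mL/L × 1.09 g/mL = 57,230 g.
(b) Available chlorine delivered: 57,230 g × 0.122 = 6981 g as Cl₂.
(b) Concentration rise: 6981 g / 708,000 L = 9.861 mg/L = 9.86 ppm.
(b) Final FC: 2.3 + 9.86 = 12.16 ppm.

(a) 41.4 ppm; (b) 12.16 ppm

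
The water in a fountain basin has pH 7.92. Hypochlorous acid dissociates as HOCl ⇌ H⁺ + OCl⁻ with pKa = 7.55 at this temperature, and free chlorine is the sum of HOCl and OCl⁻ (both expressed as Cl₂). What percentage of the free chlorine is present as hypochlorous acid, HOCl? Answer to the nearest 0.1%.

29.9%

[OCl⁻]/[HOCl] = 10^(pH − pKa) = 10^(7.92 − 7.55) = 10^0.37 = 2.344.
Fraction as HOCl = 1 / (1 + 2.344) = 0.299.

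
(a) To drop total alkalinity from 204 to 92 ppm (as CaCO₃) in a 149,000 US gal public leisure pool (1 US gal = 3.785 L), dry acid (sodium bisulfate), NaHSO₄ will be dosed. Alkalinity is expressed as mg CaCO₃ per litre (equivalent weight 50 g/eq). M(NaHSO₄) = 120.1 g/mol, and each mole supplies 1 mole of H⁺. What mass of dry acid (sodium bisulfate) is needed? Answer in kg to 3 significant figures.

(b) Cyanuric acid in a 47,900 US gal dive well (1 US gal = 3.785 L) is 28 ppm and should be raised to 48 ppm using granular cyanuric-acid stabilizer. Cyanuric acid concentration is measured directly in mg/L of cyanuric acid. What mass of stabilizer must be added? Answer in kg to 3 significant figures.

(a) Volume: 149,000 US gal × 3.785 L/gal = 563,965 L.
(a) Alkalinity to neutralize: (204 − 92) = 112 mg/L as CaCO₃ × 563,965 L = 63,160 g as CaCO₃.
(a) Equivalents of H⁺ required: 63,160 ÷ 50 g/eq = 1263 eq = 1263 mol NaHSO₄.
(a) Mass of NaHSO₄: 1263 × 120.1 = 151,700 g.

(b) Volume: 47,900 US gal × 3.785 L/gal = 181,302 L.
(b) CYA to add: (48 − 28) = 20 mg/L × 181,302 L = 3626 g cyanuric acid.

(a) 152 kg; (b) 3.63 kg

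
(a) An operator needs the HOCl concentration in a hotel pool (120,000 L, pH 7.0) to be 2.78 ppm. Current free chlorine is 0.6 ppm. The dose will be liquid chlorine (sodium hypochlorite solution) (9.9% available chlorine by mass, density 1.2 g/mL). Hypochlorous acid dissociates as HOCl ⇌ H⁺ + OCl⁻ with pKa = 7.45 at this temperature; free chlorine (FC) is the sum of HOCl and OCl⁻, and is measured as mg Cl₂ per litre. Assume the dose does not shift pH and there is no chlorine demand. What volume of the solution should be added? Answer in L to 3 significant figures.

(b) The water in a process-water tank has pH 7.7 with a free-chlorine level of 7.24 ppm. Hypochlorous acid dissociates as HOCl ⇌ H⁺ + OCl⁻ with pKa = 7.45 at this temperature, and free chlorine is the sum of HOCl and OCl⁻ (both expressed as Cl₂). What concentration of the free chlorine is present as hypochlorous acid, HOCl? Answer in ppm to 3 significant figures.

(a) [OCl⁻]/[HOCl] = 10^(pH − pKa) = 10^(7.0 − 7.45) = 0.3548; fraction as HOCl = 1/(1 + 0.3548) = 0.7381.
(a) Free chlorine required for 2.78 ppm HOCl: 2.78 / 0.7381 = 3.766 ppm.
(a) FC to add: 3.766 − 0.6 = 3.166 mg/L as Cl₂.
(a) Cl₂ equivalent: 3.166 mg/L × 120,000 L = 380 g.
(a) Product at 9.9% available Cl: 380 / 0.099 = 3838 g.
(a) Volume: 3838 g ÷ 1.2 g/mL = 3198 mL.

(b) [OCl⁻]/[HOCl] = 10^(pH − pKa) = 10^(7.7 − 7.45) = 10^0.25 = 1.778.
(b) Fraction as HOCl = 1 / (1 + 1.778) = 0.3599.
(b) HOCl = 0.3599 × 7.24 ppm = 2.606 ppm.

(a) 3.20 L; (b) 2.61 ppm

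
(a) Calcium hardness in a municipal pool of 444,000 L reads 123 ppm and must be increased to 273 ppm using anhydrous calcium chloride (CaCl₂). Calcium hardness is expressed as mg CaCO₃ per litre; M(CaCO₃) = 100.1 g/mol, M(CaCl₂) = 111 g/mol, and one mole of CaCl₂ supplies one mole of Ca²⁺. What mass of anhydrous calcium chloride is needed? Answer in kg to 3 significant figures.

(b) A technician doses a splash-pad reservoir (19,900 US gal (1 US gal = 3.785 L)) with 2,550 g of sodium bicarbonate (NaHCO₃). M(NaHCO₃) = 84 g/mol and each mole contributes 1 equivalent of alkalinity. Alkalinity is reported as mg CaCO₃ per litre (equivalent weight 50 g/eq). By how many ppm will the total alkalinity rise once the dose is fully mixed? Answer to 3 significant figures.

(a) Hardness to add: (273 − 123) = 150 mg/L as CaCO₃ × 444,000 L = 66,600 g as CaCO₃.
(a) Moles of Ca²⁺ (1 mol Ca²⁺ ≡ 1 mol CaCO₃): 66,600 / 100.1 g/mol = 665.3 mol.
(a) Mass of CaCl₂: 665.3 × 111 = 73,850 g.

(b) Volume: 19,900 US gal × 3.785 L/gal = 75,322 L.
(b) Moles of NaHCO₃: 2,550 g ÷ 84 g/mol = 30.36 mol → 30.36 eq of alkalinity.
(b) As CaCO₃: 30.36 eq × 50 g/eq = 1518 g.
(b) Rise: 1518 g / 75,322 L × 1000 = 20.15 mg/L.

(a) 73.9 kg; (b) 20.2 ppm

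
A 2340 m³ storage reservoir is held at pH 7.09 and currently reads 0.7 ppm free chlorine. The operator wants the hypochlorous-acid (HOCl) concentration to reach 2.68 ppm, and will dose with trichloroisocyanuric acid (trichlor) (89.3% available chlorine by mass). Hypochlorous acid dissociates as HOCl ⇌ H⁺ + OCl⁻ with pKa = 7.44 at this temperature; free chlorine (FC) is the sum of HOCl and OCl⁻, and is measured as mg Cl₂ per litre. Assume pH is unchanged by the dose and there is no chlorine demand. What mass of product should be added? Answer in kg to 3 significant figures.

8.33 kg

Volume: 2340 m³ = 2,340,000 L.
[OCl⁻]/[HOCl] = 10^(pH − pKa) = 10^(7.09 − 7.44) = 0.4467; fraction as HOCl = 1/(1 + 0.4467) = 0.6912.
Free chlorine required for 2.68 ppm HOCl: 2.68 / 0.6912 = 3.877 ppm.
FC to add: 3.877 − 0.7 = 3.177 mg/L as Cl₂.
Cl₂ equivalent: 3.177 mg/L × 2,340,000 L = 7434 g.
Product at 89.3% available Cl: 7434 / 0.893 = 8325 g.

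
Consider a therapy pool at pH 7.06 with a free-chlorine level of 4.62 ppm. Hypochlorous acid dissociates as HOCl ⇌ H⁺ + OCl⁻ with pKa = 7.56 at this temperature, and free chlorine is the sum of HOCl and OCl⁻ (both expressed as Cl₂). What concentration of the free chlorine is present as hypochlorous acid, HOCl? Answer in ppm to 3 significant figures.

3.51 ppm

[OCl⁻]/[HOCl] = 10^(pH − pKa) = 10^(7.06 − 7.56) = 10^-0.50 = 0.3162.
Fraction as HOCl = 1 / (1 + 0.3162) = 0.7597.
HOCl = 0.7597 × 4.62 ppm = 3.51 ppm.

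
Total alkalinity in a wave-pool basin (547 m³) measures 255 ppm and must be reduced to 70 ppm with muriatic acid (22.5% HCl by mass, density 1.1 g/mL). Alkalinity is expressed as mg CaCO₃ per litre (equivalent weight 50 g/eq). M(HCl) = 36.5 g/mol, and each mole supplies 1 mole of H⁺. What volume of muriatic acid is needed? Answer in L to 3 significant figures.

298 L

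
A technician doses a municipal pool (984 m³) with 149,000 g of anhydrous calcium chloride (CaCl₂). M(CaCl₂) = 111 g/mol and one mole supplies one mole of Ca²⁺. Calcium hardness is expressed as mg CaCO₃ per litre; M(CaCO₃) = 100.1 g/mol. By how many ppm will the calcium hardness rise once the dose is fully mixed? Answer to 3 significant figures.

137 ppm

Volume: 984 m³ = 984,000 L.
Moles of Ca²⁺: 149,000 g ÷ 111 g/mol = 1342 mol.
As CaCO₃: 1342 mol × 100.1 g/mol = 134,400 g.
Rise: 134,400 g / 984,000 L × 1000 = 136.6 mg/L.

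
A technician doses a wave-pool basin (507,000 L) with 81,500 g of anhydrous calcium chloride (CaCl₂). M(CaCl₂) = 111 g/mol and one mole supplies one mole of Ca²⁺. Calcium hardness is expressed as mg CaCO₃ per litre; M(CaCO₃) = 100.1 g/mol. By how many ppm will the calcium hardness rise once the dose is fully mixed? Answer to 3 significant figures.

Moles of Ca²⁺: 81,500 g ÷ 111 g/mol = 734.2 mol.
As CaCO₃: 734.2 mol × 100.1 g/mol = 73,500 g.
Rise: 73,500 g / 507,000 L × 1000 = 145 mg/L.

145 ppm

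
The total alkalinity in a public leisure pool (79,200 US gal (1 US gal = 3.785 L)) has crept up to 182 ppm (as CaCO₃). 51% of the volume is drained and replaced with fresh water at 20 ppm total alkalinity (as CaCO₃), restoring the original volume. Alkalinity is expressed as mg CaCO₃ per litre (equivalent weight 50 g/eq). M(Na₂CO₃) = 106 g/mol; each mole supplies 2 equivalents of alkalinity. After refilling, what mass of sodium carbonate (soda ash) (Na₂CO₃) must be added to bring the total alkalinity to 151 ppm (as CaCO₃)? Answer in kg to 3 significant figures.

Volume: 79,200 US gal × 3.785 L/gal = 299,772 L.
After draining 51% and refilling: 182 × 0.49 + 20 × 0.51 = 99.38 ppm.
Deficit to target: 151 − 99.38 = 51.62 mg/L.
As CaCO₃: 51.62 mg/L × 299,772 L = 15,470 g; ÷ 50 g/eq ÷ 2 = 154.7 mol Na₂CO₃.
Mass: 154.7 × 106 = 16,400 g.

16.4 kg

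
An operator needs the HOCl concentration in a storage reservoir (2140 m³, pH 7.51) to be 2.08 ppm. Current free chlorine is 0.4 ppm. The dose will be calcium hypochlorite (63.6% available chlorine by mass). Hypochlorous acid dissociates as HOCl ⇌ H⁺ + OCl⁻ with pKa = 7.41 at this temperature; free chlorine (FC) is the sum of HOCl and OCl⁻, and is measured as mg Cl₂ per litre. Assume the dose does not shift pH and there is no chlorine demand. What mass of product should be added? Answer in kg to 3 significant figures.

14.5 kg

Volume: 2140 m³ = 2,140,000 L.
[OCl⁻]/[HOCl] = 10^(pH − pKa) = 10^(7.51 − 7.41) = 1.259; fraction as HOCl = 1/(1 + 1.259) = 0.4427.
Free chlorine required for 2.08 ppm HOCl: 2.08 / 0.4427 = 4.699 ppm.
FC to add: 4.699 − 0.4 = 4.299 mg/L as Cl₂.
Cl₂ equivalent: 4.299 mg/L × 2,140,000 L = 9199 g.
Product at 63.6% available Cl: 9199 / 0.636 = 14,460 g.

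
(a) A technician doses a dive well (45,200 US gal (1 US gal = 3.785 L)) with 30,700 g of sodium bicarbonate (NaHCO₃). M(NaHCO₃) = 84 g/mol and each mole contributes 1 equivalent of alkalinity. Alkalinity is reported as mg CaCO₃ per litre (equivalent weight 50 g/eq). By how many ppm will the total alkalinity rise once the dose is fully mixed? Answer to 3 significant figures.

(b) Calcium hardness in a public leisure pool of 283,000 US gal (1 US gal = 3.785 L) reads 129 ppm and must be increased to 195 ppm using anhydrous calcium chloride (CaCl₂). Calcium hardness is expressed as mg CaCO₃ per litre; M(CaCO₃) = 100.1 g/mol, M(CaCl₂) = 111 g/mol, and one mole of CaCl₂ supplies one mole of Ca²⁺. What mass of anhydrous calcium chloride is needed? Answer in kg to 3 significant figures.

(a) Volume: 45,200 US gal × 3.785 L/gal = 171,082 L.
(a) Moles of NaHCO₃: 30,700 g ÷ 84 g/mol = 365.5 mol → 365.5 eq of alkalinity.
(a) As CaCO₃: 365.5 eq × 50 g/eq = 18,270 g.
(a) Rise: 18,270 g / 171,082 L × 1000 = 106.8 mg/L.

(b) Volume: 283,000 US gal × 3.785 L/gal = 1,071,155 L.
(b) Hardness to add: (195 − 129) = 66 mg/L as CaCO₃ × 1,071,155 L = 70,700 g as CaCO₃.
(b) Moles of Ca²⁺ (1 mol Ca²⁺ ≡ 1 mol CaCO₃): 70,700 / 100.1 g/mol = 706.3 mol.
(b) Mass of CaCl₂: 706.3 × 111 = 78,390 g.

(a) 107 ppm; (b) 78.4 kg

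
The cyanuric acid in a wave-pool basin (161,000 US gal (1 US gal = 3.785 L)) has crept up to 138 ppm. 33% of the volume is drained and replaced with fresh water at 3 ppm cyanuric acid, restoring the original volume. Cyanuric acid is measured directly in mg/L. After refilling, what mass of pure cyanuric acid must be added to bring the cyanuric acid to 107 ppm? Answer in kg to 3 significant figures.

Volume: 161,000 US gal × 3.785 L/gal = 609,385 L.
After draining 33% and refilling: 138 × 0.67 + 3 × 0.33 = 93.45 ppm.
Deficit to target: 107 − 93.45 = 13.55 mg/L.
Mass: 13.55 mg/L × 609,385 L = 8257 g cyanuric acid.

8.26 kg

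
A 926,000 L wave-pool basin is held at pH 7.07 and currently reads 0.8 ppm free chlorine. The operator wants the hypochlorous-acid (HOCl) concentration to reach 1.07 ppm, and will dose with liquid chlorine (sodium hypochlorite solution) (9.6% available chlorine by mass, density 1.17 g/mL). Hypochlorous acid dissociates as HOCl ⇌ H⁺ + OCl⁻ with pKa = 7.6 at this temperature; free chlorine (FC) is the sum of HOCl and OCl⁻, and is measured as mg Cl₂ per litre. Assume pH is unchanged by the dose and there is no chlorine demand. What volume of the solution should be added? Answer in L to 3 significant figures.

4.83 L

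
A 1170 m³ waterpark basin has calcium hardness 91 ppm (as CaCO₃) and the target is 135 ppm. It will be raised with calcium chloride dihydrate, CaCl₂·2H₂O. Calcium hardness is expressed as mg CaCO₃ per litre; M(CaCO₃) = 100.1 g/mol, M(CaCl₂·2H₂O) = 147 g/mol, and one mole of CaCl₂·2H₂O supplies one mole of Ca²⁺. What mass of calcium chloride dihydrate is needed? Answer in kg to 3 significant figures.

75.6 kg

Volume: 1170 m³ = 1,170,000 L.
Hardness to add: (135 − 91) = 44 mg/L as CaCO₃ × 1,170,000 L = 51,480 g as CaCO₃.
Moles of Ca²⁺ (1 mol Ca²⁺ ≡ 1 mol CaCO₃): 51,480 / 100.1 g/mol = 514.3 mol.
Mass of CaCl₂·2H₂O: 514.3 × 147 = 75,600 g.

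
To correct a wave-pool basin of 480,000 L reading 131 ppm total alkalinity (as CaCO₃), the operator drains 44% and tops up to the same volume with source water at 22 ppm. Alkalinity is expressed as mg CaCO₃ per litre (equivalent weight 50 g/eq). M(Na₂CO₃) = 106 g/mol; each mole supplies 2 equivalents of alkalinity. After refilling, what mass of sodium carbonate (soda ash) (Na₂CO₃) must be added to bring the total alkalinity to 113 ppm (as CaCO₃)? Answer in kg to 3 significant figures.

After draining 44% and refilling: 131 × 0.56 + 22 × 0.44 = 83.04 ppm.
Deficit to target: 113 − 83.04 = 29.96 mg/L.
As CaCO₃: 29.96 mg/L × 480,000 L = 14,380 g; ÷ 50 g/eq ÷ 2 = 143.8 mol Na₂CO₃.
Mass: 143.8 × 106 = 15,240 g.

15.2 kg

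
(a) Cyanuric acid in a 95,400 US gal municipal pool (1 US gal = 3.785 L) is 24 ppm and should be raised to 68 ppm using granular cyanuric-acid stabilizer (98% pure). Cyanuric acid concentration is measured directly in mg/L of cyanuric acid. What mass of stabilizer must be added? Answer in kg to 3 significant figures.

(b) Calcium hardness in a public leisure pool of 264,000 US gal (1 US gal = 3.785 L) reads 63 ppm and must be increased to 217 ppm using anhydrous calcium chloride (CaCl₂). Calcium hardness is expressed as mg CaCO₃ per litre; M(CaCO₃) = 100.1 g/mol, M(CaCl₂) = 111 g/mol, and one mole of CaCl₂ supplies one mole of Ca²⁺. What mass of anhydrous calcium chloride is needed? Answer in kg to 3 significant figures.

(a) Volume: 95,400 US gal × 3.785 L/gal = 361,089 L.
(a) CYA to add: (68 − 24) = 44 mg/L × 361,089 L = 15,890 g cyanuric acid.
(a) At 98% purity: 15,890 / 0.98 = 16,210 g product.

(b) Volume: 264,000 US gal × 3.785 L/gal = 999,240 L.
(b) Hardness to add: (217 − 63) = 154 mg/L as CaCO₃ × 999,240 L = 153,900 g as CaCO₃.
(b) Moles of Ca²⁺ (1 mol Ca²⁺ ≡ 1 mol CaCO₃): 153,900 / 100.1 g/mol = 1537 mol.
(b) Mass of CaCl₂: 1537 × 111 = 170,600 g.

(a) 16.2 kg; (b) 171 kg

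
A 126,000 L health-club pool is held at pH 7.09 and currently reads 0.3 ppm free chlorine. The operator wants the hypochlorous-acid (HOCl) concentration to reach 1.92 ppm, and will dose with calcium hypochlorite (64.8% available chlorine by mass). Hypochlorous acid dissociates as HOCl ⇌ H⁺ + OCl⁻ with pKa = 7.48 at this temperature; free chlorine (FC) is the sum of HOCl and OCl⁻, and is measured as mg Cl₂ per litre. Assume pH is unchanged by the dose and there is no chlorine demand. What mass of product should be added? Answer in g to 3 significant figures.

467 g

[OCl⁻]/[HOCl] = 10^(pH − pKa) = 10^(7.09 − 7.48) = 0.4074; fraction as HOCl = 1/(1 + 0.4074) = 0.7105.
Free chlorine required for 1.92 ppm HOCl: 1.92 / 0.7105 = 2.702 ppm.
FC to add: 2.702 − 0.3 = 2.402 mg/L as Cl₂.
Cl₂ equivalent: 2.402 mg/L × 126,000 L = 302.7 g.
Product at 64.8% available Cl: 302.7 / 0.648 = 467.1 g.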